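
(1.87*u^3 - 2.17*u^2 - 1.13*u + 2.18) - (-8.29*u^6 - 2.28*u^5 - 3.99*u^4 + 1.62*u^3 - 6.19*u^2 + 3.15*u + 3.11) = 8.29*u^6 + 2.28*u^5 + 3.99*u^4 + 0.25*u^3 + 4.02*u^2 - 4.28*u - 0.93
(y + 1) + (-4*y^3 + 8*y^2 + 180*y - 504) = -4*y^3 + 8*y^2 + 181*y - 503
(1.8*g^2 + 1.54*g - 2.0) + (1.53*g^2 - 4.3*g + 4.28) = 3.33*g^2 - 2.76*g + 2.28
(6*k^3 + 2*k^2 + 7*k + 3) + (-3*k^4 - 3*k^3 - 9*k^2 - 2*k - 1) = -3*k^4 + 3*k^3 - 7*k^2 + 5*k + 2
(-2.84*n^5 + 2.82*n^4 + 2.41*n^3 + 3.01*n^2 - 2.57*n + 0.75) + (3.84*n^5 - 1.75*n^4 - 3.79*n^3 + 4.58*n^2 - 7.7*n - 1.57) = 1.0*n^5 + 1.07*n^4 - 1.38*n^3 + 7.59*n^2 - 10.27*n - 0.82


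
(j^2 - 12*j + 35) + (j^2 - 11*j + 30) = 2*j^2 - 23*j + 65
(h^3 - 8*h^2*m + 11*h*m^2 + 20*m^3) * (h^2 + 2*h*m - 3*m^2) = h^5 - 6*h^4*m - 8*h^3*m^2 + 66*h^2*m^3 + 7*h*m^4 - 60*m^5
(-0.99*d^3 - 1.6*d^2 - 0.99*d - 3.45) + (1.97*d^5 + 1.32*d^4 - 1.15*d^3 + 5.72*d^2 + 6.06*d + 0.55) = 1.97*d^5 + 1.32*d^4 - 2.14*d^3 + 4.12*d^2 + 5.07*d - 2.9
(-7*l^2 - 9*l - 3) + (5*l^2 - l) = -2*l^2 - 10*l - 3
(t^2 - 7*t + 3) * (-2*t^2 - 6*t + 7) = -2*t^4 + 8*t^3 + 43*t^2 - 67*t + 21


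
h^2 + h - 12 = (h - 3)*(h + 4)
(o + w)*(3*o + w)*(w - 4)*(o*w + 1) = 3*o^3*w^2 - 12*o^3*w + 4*o^2*w^3 - 16*o^2*w^2 + 3*o^2*w - 12*o^2 + o*w^4 - 4*o*w^3 + 4*o*w^2 - 16*o*w + w^3 - 4*w^2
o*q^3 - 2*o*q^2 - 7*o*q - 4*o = (q - 4)*(q + 1)*(o*q + o)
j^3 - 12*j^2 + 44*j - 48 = (j - 6)*(j - 4)*(j - 2)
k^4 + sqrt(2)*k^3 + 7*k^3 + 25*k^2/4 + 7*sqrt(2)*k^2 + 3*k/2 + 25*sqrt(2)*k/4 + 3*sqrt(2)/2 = (k + 1/2)^2*(k + 6)*(k + sqrt(2))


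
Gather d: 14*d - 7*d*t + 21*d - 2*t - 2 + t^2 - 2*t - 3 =d*(35 - 7*t) + t^2 - 4*t - 5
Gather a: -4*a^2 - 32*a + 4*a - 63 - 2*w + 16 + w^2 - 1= -4*a^2 - 28*a + w^2 - 2*w - 48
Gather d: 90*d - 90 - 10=90*d - 100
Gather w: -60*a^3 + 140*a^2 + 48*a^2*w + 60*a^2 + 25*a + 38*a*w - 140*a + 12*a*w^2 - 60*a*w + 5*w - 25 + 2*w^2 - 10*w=-60*a^3 + 200*a^2 - 115*a + w^2*(12*a + 2) + w*(48*a^2 - 22*a - 5) - 25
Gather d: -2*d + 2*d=0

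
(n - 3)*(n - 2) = n^2 - 5*n + 6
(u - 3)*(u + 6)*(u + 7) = u^3 + 10*u^2 + 3*u - 126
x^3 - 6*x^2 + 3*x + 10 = (x - 5)*(x - 2)*(x + 1)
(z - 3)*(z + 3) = z^2 - 9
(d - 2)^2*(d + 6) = d^3 + 2*d^2 - 20*d + 24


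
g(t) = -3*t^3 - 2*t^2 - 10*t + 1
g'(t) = -9*t^2 - 4*t - 10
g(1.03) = -14.70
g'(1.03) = -23.67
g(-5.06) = 389.06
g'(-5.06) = -220.19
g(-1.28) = 16.81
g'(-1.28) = -19.63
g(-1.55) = 22.87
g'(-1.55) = -25.42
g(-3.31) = 120.98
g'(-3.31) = -95.36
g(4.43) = -343.36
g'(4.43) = -204.34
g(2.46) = -80.36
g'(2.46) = -74.30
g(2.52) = -84.91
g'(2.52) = -77.23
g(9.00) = -2438.00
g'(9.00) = -775.00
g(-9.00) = 2116.00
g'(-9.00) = -703.00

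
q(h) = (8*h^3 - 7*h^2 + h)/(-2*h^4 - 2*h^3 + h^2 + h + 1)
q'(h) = (24*h^2 - 14*h + 1)/(-2*h^4 - 2*h^3 + h^2 + h + 1) + (8*h^3 - 7*h^2 + h)*(8*h^3 + 6*h^2 - 2*h - 1)/(-2*h^4 - 2*h^3 + h^2 + h + 1)^2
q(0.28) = -0.07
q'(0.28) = -0.75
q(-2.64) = 3.61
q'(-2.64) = 2.90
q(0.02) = 0.02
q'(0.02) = 0.70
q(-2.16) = 5.81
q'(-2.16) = 7.20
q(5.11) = -0.56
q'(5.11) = 0.07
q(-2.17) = 5.74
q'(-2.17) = 7.04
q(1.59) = -1.02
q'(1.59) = 0.30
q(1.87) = -0.95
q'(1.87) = 0.21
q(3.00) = -0.77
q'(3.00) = 0.13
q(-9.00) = 0.55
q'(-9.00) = 0.08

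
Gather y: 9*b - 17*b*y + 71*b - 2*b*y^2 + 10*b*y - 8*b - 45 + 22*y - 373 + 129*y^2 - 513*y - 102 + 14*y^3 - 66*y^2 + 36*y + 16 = 72*b + 14*y^3 + y^2*(63 - 2*b) + y*(-7*b - 455) - 504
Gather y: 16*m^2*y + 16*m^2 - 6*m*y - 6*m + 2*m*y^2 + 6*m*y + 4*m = 16*m^2*y + 16*m^2 + 2*m*y^2 - 2*m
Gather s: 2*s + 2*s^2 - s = 2*s^2 + s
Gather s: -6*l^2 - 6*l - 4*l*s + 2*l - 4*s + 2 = -6*l^2 - 4*l + s*(-4*l - 4) + 2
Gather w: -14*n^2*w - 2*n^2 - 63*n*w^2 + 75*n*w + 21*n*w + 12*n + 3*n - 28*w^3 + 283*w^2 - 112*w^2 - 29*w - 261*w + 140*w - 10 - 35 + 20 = -2*n^2 + 15*n - 28*w^3 + w^2*(171 - 63*n) + w*(-14*n^2 + 96*n - 150) - 25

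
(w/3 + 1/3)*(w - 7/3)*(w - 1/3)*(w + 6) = w^4/3 + 13*w^3/9 - 107*w^2/27 - 95*w/27 + 14/9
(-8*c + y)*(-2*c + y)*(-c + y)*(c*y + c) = -16*c^4*y - 16*c^4 + 26*c^3*y^2 + 26*c^3*y - 11*c^2*y^3 - 11*c^2*y^2 + c*y^4 + c*y^3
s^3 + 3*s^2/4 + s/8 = s*(s + 1/4)*(s + 1/2)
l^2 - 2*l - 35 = (l - 7)*(l + 5)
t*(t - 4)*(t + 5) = t^3 + t^2 - 20*t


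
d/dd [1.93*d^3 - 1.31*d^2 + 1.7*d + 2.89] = 5.79*d^2 - 2.62*d + 1.7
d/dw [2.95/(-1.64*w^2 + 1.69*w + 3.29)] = (9.676*w - 4.9855)/(-1.64*w^2 + 1.69*w + 3.29)^2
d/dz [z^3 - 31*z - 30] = 3*z^2 - 31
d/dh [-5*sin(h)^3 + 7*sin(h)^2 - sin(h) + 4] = (-15*sin(h)^2 + 14*sin(h) - 1)*cos(h)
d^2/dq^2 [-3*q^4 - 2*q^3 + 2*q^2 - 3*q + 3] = -36*q^2 - 12*q + 4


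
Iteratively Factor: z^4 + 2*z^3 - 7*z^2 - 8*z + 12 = (z - 2)*(z^3 + 4*z^2 + z - 6) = (z - 2)*(z + 2)*(z^2 + 2*z - 3) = (z - 2)*(z - 1)*(z + 2)*(z + 3)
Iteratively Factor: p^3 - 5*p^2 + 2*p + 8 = (p + 1)*(p^2 - 6*p + 8) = (p - 4)*(p + 1)*(p - 2)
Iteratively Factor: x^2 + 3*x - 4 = (x - 1)*(x + 4)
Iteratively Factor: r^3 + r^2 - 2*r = (r - 1)*(r^2 + 2*r) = r*(r - 1)*(r + 2)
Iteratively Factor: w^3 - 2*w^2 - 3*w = (w - 3)*(w^2 + w) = (w - 3)*(w + 1)*(w)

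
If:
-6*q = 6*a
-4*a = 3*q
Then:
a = 0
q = 0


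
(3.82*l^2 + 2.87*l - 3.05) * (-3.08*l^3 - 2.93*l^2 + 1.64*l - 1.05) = -11.7656*l^5 - 20.0322*l^4 + 7.2497*l^3 + 9.6323*l^2 - 8.0155*l + 3.2025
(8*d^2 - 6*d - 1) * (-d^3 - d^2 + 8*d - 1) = -8*d^5 - 2*d^4 + 71*d^3 - 55*d^2 - 2*d + 1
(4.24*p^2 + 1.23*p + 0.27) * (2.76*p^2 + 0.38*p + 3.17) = 11.7024*p^4 + 5.006*p^3 + 14.6534*p^2 + 4.0017*p + 0.8559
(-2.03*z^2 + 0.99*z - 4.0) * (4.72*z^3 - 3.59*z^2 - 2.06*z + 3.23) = -9.5816*z^5 + 11.9605*z^4 - 18.2523*z^3 + 5.7637*z^2 + 11.4377*z - 12.92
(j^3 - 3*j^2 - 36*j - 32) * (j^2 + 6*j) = j^5 + 3*j^4 - 54*j^3 - 248*j^2 - 192*j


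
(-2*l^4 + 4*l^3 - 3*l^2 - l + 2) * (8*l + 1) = -16*l^5 + 30*l^4 - 20*l^3 - 11*l^2 + 15*l + 2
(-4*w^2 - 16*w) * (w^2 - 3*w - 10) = -4*w^4 - 4*w^3 + 88*w^2 + 160*w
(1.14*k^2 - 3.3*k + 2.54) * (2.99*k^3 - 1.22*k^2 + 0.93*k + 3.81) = 3.4086*k^5 - 11.2578*k^4 + 12.6808*k^3 - 1.8244*k^2 - 10.2108*k + 9.6774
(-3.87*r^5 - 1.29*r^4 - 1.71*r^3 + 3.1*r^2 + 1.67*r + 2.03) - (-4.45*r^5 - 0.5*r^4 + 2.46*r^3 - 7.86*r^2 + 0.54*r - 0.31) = 0.58*r^5 - 0.79*r^4 - 4.17*r^3 + 10.96*r^2 + 1.13*r + 2.34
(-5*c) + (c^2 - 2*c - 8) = c^2 - 7*c - 8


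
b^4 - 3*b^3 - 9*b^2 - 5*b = b*(b - 5)*(b + 1)^2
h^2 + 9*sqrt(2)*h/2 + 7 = (h + sqrt(2))*(h + 7*sqrt(2)/2)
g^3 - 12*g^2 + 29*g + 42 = (g - 7)*(g - 6)*(g + 1)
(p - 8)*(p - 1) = p^2 - 9*p + 8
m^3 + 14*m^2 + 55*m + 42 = (m + 1)*(m + 6)*(m + 7)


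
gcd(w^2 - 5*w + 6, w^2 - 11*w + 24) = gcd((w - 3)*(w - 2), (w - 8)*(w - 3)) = w - 3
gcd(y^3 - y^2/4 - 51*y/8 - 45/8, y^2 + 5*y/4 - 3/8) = y + 3/2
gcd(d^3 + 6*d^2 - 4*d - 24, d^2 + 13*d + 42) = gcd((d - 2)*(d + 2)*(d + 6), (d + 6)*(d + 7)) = d + 6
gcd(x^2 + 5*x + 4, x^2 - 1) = x + 1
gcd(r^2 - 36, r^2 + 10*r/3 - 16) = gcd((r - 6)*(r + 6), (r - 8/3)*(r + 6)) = r + 6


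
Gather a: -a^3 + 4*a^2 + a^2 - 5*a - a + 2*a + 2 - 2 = -a^3 + 5*a^2 - 4*a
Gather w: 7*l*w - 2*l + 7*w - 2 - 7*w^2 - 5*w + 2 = -2*l - 7*w^2 + w*(7*l + 2)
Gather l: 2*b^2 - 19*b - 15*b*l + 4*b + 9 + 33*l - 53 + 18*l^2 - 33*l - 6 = 2*b^2 - 15*b*l - 15*b + 18*l^2 - 50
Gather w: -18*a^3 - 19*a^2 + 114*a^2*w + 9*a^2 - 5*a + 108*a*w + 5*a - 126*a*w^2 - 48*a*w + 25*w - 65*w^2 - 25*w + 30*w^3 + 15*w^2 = -18*a^3 - 10*a^2 + 30*w^3 + w^2*(-126*a - 50) + w*(114*a^2 + 60*a)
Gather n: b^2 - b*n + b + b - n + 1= b^2 + 2*b + n*(-b - 1) + 1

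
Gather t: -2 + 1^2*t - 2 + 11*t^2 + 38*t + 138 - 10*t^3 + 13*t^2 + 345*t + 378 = -10*t^3 + 24*t^2 + 384*t + 512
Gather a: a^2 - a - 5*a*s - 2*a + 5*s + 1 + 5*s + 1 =a^2 + a*(-5*s - 3) + 10*s + 2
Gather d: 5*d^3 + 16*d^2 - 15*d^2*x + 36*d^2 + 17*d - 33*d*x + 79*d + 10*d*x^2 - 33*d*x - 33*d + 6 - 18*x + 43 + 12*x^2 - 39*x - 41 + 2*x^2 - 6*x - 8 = 5*d^3 + d^2*(52 - 15*x) + d*(10*x^2 - 66*x + 63) + 14*x^2 - 63*x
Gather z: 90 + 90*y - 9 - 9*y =81*y + 81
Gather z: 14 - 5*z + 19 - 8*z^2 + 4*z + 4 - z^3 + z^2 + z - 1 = -z^3 - 7*z^2 + 36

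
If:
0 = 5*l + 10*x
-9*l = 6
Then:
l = -2/3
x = 1/3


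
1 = 1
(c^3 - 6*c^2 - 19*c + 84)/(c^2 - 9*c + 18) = (c^2 - 3*c - 28)/(c - 6)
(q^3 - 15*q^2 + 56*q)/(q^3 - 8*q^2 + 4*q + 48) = q*(q^2 - 15*q + 56)/(q^3 - 8*q^2 + 4*q + 48)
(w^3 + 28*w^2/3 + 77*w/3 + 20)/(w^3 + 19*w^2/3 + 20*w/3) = (w + 3)/w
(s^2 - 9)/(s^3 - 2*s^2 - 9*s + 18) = 1/(s - 2)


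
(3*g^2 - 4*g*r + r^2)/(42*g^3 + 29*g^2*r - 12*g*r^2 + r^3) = (3*g^2 - 4*g*r + r^2)/(42*g^3 + 29*g^2*r - 12*g*r^2 + r^3)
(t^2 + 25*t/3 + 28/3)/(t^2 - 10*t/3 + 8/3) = (3*t^2 + 25*t + 28)/(3*t^2 - 10*t + 8)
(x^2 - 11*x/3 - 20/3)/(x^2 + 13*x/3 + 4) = (x - 5)/(x + 3)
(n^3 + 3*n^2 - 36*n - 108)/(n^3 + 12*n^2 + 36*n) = (n^2 - 3*n - 18)/(n*(n + 6))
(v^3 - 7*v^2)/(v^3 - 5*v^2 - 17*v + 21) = v^2/(v^2 + 2*v - 3)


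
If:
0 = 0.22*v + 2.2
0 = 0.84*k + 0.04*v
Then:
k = 0.48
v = -10.00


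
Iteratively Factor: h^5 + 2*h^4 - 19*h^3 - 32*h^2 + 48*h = (h + 3)*(h^4 - h^3 - 16*h^2 + 16*h) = h*(h + 3)*(h^3 - h^2 - 16*h + 16) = h*(h - 4)*(h + 3)*(h^2 + 3*h - 4) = h*(h - 4)*(h + 3)*(h + 4)*(h - 1)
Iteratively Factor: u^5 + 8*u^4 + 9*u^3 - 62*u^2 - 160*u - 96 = (u + 4)*(u^4 + 4*u^3 - 7*u^2 - 34*u - 24) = (u - 3)*(u + 4)*(u^3 + 7*u^2 + 14*u + 8) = (u - 3)*(u + 2)*(u + 4)*(u^2 + 5*u + 4) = (u - 3)*(u + 1)*(u + 2)*(u + 4)*(u + 4)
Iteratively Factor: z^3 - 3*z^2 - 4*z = (z - 4)*(z^2 + z) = z*(z - 4)*(z + 1)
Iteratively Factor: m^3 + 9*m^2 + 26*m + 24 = (m + 3)*(m^2 + 6*m + 8) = (m + 3)*(m + 4)*(m + 2)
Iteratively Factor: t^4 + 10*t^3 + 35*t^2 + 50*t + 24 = (t + 4)*(t^3 + 6*t^2 + 11*t + 6) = (t + 1)*(t + 4)*(t^2 + 5*t + 6) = (t + 1)*(t + 3)*(t + 4)*(t + 2)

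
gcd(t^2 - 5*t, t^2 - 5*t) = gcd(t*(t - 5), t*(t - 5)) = t^2 - 5*t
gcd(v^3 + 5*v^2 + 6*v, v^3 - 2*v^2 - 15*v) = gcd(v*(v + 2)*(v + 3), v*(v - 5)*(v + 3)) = v^2 + 3*v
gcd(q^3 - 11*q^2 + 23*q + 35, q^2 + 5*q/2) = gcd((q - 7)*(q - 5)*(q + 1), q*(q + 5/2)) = 1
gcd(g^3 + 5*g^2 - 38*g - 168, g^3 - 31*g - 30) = g - 6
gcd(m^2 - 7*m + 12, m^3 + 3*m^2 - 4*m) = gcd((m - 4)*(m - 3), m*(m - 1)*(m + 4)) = 1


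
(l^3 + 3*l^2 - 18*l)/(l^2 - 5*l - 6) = l*(-l^2 - 3*l + 18)/(-l^2 + 5*l + 6)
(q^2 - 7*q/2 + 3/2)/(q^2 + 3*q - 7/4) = 2*(q - 3)/(2*q + 7)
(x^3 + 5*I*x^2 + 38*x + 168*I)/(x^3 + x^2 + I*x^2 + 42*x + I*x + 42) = (x + 4*I)/(x + 1)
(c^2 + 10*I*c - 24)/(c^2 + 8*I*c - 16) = (c + 6*I)/(c + 4*I)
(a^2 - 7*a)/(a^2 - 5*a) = (a - 7)/(a - 5)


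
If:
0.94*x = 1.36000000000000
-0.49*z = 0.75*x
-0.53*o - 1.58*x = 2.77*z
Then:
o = 7.26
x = 1.45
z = -2.21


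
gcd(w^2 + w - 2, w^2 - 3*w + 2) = w - 1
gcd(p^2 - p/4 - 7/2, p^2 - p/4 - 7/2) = p^2 - p/4 - 7/2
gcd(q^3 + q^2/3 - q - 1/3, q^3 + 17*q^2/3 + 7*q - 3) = 1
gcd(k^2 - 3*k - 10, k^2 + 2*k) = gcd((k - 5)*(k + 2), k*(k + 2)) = k + 2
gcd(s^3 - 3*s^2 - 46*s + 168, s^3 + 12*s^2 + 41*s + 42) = s + 7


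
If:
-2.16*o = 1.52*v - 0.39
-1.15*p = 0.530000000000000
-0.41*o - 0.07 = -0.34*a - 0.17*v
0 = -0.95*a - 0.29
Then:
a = -0.31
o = -0.20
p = -0.46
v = 0.54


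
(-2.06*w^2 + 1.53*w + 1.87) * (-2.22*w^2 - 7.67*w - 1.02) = 4.5732*w^4 + 12.4036*w^3 - 13.7853*w^2 - 15.9035*w - 1.9074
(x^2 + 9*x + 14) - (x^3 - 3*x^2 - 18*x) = -x^3 + 4*x^2 + 27*x + 14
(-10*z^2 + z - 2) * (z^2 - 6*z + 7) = -10*z^4 + 61*z^3 - 78*z^2 + 19*z - 14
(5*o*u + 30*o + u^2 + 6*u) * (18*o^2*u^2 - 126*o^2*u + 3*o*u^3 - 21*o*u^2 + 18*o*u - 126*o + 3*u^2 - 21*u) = 90*o^3*u^3 - 90*o^3*u^2 - 3780*o^3*u + 33*o^2*u^4 - 33*o^2*u^3 - 1296*o^2*u^2 - 90*o^2*u - 3780*o^2 + 3*o*u^5 - 3*o*u^4 - 93*o*u^3 - 33*o*u^2 - 1386*o*u + 3*u^4 - 3*u^3 - 126*u^2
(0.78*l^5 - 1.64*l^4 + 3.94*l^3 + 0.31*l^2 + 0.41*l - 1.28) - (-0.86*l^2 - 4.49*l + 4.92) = 0.78*l^5 - 1.64*l^4 + 3.94*l^3 + 1.17*l^2 + 4.9*l - 6.2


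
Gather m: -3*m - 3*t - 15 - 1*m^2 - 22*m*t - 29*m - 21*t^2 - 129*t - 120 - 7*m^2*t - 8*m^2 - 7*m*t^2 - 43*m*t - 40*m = m^2*(-7*t - 9) + m*(-7*t^2 - 65*t - 72) - 21*t^2 - 132*t - 135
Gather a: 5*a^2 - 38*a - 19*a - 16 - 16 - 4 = 5*a^2 - 57*a - 36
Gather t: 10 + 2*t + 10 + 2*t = 4*t + 20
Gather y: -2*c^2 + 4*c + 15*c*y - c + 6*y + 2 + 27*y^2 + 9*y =-2*c^2 + 3*c + 27*y^2 + y*(15*c + 15) + 2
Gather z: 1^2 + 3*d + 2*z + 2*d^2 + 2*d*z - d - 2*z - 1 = 2*d^2 + 2*d*z + 2*d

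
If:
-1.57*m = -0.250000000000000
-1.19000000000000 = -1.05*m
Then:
No Solution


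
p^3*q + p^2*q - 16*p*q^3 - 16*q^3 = (p - 4*q)*(p + 4*q)*(p*q + q)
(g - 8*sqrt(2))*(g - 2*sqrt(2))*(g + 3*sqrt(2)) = g^3 - 7*sqrt(2)*g^2 - 28*g + 96*sqrt(2)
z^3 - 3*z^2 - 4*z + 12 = (z - 3)*(z - 2)*(z + 2)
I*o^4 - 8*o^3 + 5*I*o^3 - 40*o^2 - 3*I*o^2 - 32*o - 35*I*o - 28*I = (o + 4)*(o + I)*(o + 7*I)*(I*o + I)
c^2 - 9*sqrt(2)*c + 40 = (c - 5*sqrt(2))*(c - 4*sqrt(2))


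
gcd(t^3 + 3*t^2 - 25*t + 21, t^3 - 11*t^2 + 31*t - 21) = t^2 - 4*t + 3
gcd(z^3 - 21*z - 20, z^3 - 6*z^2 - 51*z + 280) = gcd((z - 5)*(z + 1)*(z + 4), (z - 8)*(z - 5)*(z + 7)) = z - 5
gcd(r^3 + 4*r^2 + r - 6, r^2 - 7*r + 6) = r - 1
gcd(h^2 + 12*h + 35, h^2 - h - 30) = h + 5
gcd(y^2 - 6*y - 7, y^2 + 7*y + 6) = y + 1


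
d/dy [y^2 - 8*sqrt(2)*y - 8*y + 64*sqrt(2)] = 2*y - 8*sqrt(2) - 8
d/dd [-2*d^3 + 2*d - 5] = 2 - 6*d^2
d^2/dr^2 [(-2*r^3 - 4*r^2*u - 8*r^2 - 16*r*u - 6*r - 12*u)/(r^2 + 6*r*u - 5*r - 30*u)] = 4*(-(2*r + 6*u - 5)^2*(r^3 + 2*r^2*u + 4*r^2 + 8*r*u + 3*r + 6*u) - (3*r + 2*u + 4)*(r^2 + 6*r*u - 5*r - 30*u)^2 + (r^2 + 6*r*u - 5*r - 30*u)*(r^3 + 2*r^2*u + 4*r^2 + 8*r*u + 3*r + 6*u + (2*r + 6*u - 5)*(3*r^2 + 4*r*u + 8*r + 8*u + 3)))/(r^2 + 6*r*u - 5*r - 30*u)^3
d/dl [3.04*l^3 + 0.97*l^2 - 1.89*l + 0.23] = 9.12*l^2 + 1.94*l - 1.89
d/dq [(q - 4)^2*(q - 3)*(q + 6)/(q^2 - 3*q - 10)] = 2*(q^5 - 7*q^4 - 5*q^3 + 18*q^2 + 548*q - 1392)/(q^4 - 6*q^3 - 11*q^2 + 60*q + 100)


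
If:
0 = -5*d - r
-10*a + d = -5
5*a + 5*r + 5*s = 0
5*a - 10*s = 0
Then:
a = 50/97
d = 15/97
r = -75/97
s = 25/97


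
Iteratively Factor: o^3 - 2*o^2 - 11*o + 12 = (o - 4)*(o^2 + 2*o - 3) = (o - 4)*(o - 1)*(o + 3)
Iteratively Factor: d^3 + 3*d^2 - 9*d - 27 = (d + 3)*(d^2 - 9) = (d - 3)*(d + 3)*(d + 3)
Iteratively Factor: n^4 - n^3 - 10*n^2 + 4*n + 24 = (n - 3)*(n^3 + 2*n^2 - 4*n - 8) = (n - 3)*(n + 2)*(n^2 - 4) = (n - 3)*(n + 2)^2*(n - 2)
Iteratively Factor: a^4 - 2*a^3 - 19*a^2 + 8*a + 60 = (a - 5)*(a^3 + 3*a^2 - 4*a - 12) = (a - 5)*(a - 2)*(a^2 + 5*a + 6) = (a - 5)*(a - 2)*(a + 3)*(a + 2)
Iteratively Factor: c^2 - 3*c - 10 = (c - 5)*(c + 2)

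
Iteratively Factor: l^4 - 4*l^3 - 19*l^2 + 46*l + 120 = (l + 3)*(l^3 - 7*l^2 + 2*l + 40) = (l + 2)*(l + 3)*(l^2 - 9*l + 20) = (l - 4)*(l + 2)*(l + 3)*(l - 5)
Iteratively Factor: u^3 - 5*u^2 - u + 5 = (u - 5)*(u^2 - 1) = (u - 5)*(u - 1)*(u + 1)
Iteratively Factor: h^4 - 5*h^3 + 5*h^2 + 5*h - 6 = (h + 1)*(h^3 - 6*h^2 + 11*h - 6) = (h - 2)*(h + 1)*(h^2 - 4*h + 3) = (h - 3)*(h - 2)*(h + 1)*(h - 1)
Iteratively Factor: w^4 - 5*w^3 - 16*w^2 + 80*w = (w - 4)*(w^3 - w^2 - 20*w) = (w - 5)*(w - 4)*(w^2 + 4*w) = (w - 5)*(w - 4)*(w + 4)*(w)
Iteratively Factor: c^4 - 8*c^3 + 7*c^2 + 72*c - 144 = (c - 3)*(c^3 - 5*c^2 - 8*c + 48) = (c - 3)*(c + 3)*(c^2 - 8*c + 16) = (c - 4)*(c - 3)*(c + 3)*(c - 4)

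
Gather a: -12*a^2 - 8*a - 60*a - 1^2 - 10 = -12*a^2 - 68*a - 11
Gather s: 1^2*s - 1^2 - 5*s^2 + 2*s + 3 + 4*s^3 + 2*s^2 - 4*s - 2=4*s^3 - 3*s^2 - s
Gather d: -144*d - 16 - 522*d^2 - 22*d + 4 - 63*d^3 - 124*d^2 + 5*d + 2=-63*d^3 - 646*d^2 - 161*d - 10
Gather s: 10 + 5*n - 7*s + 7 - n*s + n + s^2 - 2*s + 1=6*n + s^2 + s*(-n - 9) + 18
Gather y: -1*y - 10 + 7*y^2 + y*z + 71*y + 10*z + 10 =7*y^2 + y*(z + 70) + 10*z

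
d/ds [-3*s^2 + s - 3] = 1 - 6*s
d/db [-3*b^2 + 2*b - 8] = 2 - 6*b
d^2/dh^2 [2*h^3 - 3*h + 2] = 12*h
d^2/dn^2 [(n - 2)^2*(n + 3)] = 6*n - 2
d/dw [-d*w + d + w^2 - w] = -d + 2*w - 1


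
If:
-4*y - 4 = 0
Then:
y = -1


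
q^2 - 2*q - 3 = (q - 3)*(q + 1)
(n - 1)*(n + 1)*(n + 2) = n^3 + 2*n^2 - n - 2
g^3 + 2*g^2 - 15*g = g*(g - 3)*(g + 5)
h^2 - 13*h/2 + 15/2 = (h - 5)*(h - 3/2)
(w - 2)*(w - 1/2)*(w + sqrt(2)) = w^3 - 5*w^2/2 + sqrt(2)*w^2 - 5*sqrt(2)*w/2 + w + sqrt(2)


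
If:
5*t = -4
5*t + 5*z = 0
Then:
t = -4/5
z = 4/5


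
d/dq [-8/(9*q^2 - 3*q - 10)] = 24*(6*q - 1)/(-9*q^2 + 3*q + 10)^2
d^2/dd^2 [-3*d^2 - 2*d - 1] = -6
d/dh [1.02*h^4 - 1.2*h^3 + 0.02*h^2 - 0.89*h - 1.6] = 4.08*h^3 - 3.6*h^2 + 0.04*h - 0.89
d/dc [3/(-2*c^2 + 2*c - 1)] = 6*(2*c - 1)/(2*c^2 - 2*c + 1)^2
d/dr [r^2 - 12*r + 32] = 2*r - 12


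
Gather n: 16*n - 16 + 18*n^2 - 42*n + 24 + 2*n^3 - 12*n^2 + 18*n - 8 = 2*n^3 + 6*n^2 - 8*n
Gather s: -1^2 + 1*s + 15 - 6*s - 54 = -5*s - 40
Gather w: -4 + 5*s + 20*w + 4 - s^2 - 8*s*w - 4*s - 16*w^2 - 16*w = -s^2 + s - 16*w^2 + w*(4 - 8*s)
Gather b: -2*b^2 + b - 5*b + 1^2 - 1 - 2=-2*b^2 - 4*b - 2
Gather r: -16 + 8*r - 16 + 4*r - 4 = 12*r - 36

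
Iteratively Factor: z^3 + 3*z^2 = (z + 3)*(z^2) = z*(z + 3)*(z)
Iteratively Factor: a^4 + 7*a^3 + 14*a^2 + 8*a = (a + 4)*(a^3 + 3*a^2 + 2*a) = (a + 2)*(a + 4)*(a^2 + a) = a*(a + 2)*(a + 4)*(a + 1)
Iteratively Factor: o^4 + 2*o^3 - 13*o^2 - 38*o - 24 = (o + 2)*(o^3 - 13*o - 12) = (o - 4)*(o + 2)*(o^2 + 4*o + 3) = (o - 4)*(o + 2)*(o + 3)*(o + 1)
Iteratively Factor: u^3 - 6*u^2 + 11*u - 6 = (u - 2)*(u^2 - 4*u + 3) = (u - 3)*(u - 2)*(u - 1)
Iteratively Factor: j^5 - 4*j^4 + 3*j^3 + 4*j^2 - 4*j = (j)*(j^4 - 4*j^3 + 3*j^2 + 4*j - 4) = j*(j - 2)*(j^3 - 2*j^2 - j + 2) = j*(j - 2)*(j + 1)*(j^2 - 3*j + 2) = j*(j - 2)*(j - 1)*(j + 1)*(j - 2)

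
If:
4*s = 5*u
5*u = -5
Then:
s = -5/4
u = -1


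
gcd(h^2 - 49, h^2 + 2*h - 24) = 1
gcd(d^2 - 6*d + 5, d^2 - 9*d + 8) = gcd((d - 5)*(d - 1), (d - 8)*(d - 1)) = d - 1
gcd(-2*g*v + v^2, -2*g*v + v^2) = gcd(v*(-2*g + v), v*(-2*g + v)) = -2*g*v + v^2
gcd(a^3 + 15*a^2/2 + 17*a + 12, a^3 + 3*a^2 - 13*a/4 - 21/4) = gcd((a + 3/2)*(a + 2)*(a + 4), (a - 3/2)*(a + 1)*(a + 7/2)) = 1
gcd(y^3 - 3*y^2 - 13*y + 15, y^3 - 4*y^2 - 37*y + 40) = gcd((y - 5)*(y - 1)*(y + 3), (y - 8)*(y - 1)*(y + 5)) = y - 1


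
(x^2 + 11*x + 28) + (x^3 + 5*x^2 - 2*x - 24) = x^3 + 6*x^2 + 9*x + 4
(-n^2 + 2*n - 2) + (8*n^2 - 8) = 7*n^2 + 2*n - 10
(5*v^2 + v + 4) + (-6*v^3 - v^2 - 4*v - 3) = -6*v^3 + 4*v^2 - 3*v + 1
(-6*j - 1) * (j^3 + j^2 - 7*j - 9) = -6*j^4 - 7*j^3 + 41*j^2 + 61*j + 9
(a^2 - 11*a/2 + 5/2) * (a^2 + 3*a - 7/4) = a^4 - 5*a^3/2 - 63*a^2/4 + 137*a/8 - 35/8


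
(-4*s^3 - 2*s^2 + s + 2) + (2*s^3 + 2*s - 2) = -2*s^3 - 2*s^2 + 3*s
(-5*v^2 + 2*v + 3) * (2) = -10*v^2 + 4*v + 6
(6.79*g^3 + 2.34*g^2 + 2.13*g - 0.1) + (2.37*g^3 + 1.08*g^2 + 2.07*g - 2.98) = 9.16*g^3 + 3.42*g^2 + 4.2*g - 3.08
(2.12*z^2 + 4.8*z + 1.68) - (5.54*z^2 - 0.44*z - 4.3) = -3.42*z^2 + 5.24*z + 5.98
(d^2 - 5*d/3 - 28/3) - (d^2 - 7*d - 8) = 16*d/3 - 4/3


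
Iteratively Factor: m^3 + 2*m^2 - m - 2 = (m + 2)*(m^2 - 1) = (m - 1)*(m + 2)*(m + 1)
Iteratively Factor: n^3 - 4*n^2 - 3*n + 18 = (n + 2)*(n^2 - 6*n + 9) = (n - 3)*(n + 2)*(n - 3)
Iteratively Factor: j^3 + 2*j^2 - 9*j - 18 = (j + 2)*(j^2 - 9) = (j + 2)*(j + 3)*(j - 3)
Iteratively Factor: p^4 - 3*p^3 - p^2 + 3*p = (p - 1)*(p^3 - 2*p^2 - 3*p) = (p - 3)*(p - 1)*(p^2 + p) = (p - 3)*(p - 1)*(p + 1)*(p)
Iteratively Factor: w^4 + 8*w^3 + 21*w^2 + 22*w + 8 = (w + 4)*(w^3 + 4*w^2 + 5*w + 2) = (w + 2)*(w + 4)*(w^2 + 2*w + 1) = (w + 1)*(w + 2)*(w + 4)*(w + 1)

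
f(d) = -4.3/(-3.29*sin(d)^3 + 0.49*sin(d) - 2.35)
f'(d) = -4.3*(9.87*sin(d)^2*cos(d) - 0.49*cos(d))/(-3.29*sin(d)^3 + 0.49*sin(d) - 2.35)^2 = (2.107 - 42.441*sin(d)^2)*cos(d)/(3.29*sin(d)^3 - 0.49*sin(d) + 2.35)^2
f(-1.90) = 166.97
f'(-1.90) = 17499.22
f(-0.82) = 3.02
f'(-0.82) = -6.94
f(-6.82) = 1.99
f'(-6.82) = -1.66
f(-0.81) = 2.96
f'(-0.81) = -6.57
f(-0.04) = 1.81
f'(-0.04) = 0.36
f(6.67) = 1.84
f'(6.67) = -0.66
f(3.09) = 1.85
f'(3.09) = -0.37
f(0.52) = 1.71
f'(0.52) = -1.15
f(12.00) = 2.04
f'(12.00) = -1.93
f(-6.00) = 1.88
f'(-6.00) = -0.22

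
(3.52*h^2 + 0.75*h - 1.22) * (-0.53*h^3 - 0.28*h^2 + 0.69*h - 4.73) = -1.8656*h^5 - 1.3831*h^4 + 2.8654*h^3 - 15.7905*h^2 - 4.3893*h + 5.7706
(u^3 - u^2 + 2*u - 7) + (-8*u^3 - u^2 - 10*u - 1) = -7*u^3 - 2*u^2 - 8*u - 8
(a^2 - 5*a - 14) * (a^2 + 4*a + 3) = a^4 - a^3 - 31*a^2 - 71*a - 42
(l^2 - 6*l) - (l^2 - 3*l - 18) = 18 - 3*l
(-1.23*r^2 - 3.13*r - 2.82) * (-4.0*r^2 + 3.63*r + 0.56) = 4.92*r^4 + 8.0551*r^3 - 0.7707*r^2 - 11.9894*r - 1.5792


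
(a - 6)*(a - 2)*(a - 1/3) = a^3 - 25*a^2/3 + 44*a/3 - 4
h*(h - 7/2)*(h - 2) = h^3 - 11*h^2/2 + 7*h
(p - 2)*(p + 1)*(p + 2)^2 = p^4 + 3*p^3 - 2*p^2 - 12*p - 8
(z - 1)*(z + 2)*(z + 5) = z^3 + 6*z^2 + 3*z - 10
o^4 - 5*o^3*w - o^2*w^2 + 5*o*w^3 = o*(o - 5*w)*(o - w)*(o + w)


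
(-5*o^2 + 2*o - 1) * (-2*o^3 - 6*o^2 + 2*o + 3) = 10*o^5 + 26*o^4 - 20*o^3 - 5*o^2 + 4*o - 3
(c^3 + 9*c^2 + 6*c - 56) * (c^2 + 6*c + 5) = c^5 + 15*c^4 + 65*c^3 + 25*c^2 - 306*c - 280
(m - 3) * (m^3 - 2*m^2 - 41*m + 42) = m^4 - 5*m^3 - 35*m^2 + 165*m - 126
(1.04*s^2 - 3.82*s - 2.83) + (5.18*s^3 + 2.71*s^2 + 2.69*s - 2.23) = 5.18*s^3 + 3.75*s^2 - 1.13*s - 5.06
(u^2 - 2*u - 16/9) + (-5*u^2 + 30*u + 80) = -4*u^2 + 28*u + 704/9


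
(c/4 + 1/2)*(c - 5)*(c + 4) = c^3/4 + c^2/4 - 11*c/2 - 10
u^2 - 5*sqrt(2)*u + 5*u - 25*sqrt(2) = (u + 5)*(u - 5*sqrt(2))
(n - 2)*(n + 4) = n^2 + 2*n - 8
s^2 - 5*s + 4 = (s - 4)*(s - 1)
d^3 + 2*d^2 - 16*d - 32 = (d - 4)*(d + 2)*(d + 4)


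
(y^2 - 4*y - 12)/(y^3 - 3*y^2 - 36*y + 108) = (y + 2)/(y^2 + 3*y - 18)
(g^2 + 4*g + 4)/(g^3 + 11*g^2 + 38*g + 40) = (g + 2)/(g^2 + 9*g + 20)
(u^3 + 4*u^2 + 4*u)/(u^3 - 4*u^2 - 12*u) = (u + 2)/(u - 6)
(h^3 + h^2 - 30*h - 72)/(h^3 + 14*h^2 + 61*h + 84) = (h - 6)/(h + 7)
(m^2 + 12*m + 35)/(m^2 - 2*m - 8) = (m^2 + 12*m + 35)/(m^2 - 2*m - 8)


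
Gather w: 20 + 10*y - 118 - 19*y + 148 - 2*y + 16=66 - 11*y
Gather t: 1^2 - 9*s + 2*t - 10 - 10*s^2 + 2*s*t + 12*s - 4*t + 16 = -10*s^2 + 3*s + t*(2*s - 2) + 7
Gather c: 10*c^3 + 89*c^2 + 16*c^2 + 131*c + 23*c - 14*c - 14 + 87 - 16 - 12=10*c^3 + 105*c^2 + 140*c + 45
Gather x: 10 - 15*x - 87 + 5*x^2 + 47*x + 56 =5*x^2 + 32*x - 21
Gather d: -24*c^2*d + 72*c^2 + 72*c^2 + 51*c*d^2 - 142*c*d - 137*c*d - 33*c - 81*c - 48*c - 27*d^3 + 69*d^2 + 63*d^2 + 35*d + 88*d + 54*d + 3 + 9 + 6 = 144*c^2 - 162*c - 27*d^3 + d^2*(51*c + 132) + d*(-24*c^2 - 279*c + 177) + 18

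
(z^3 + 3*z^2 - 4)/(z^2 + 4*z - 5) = (z^2 + 4*z + 4)/(z + 5)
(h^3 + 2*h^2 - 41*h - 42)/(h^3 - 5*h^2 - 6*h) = (h + 7)/h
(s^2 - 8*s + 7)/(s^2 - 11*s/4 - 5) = 4*(-s^2 + 8*s - 7)/(-4*s^2 + 11*s + 20)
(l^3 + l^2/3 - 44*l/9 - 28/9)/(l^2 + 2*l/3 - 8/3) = (9*l^2 - 15*l - 14)/(3*(3*l - 4))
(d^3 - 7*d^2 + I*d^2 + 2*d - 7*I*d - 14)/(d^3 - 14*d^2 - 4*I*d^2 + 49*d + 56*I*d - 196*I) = (d^2 + I*d + 2)/(d^2 - d*(7 + 4*I) + 28*I)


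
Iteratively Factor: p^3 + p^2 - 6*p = (p)*(p^2 + p - 6) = p*(p + 3)*(p - 2)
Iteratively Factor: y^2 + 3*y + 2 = (y + 2)*(y + 1)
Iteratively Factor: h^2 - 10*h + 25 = (h - 5)*(h - 5)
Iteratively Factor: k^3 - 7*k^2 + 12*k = (k - 4)*(k^2 - 3*k) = (k - 4)*(k - 3)*(k)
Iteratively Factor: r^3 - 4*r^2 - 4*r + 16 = (r - 4)*(r^2 - 4) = (r - 4)*(r - 2)*(r + 2)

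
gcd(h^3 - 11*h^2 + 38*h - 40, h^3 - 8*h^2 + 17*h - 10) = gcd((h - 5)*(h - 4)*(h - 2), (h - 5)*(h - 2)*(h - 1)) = h^2 - 7*h + 10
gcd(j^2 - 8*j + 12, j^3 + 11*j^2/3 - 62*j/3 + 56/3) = j - 2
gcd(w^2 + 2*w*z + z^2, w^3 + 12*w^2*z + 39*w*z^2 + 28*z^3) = w + z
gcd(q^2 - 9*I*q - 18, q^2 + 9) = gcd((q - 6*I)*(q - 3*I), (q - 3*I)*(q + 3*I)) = q - 3*I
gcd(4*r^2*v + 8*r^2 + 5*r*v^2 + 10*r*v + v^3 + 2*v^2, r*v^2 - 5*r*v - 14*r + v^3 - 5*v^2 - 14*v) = r*v + 2*r + v^2 + 2*v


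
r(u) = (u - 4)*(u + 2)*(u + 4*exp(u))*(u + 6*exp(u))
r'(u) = (u - 4)*(u + 2)*(u + 4*exp(u))*(6*exp(u) + 1) + (u - 4)*(u + 2)*(u + 6*exp(u))*(4*exp(u) + 1) + (u - 4)*(u + 4*exp(u))*(u + 6*exp(u)) + (u + 2)*(u + 4*exp(u))*(u + 6*exp(u)) = 10*u^3*exp(u) + 4*u^3 + 48*u^2*exp(2*u) + 10*u^2*exp(u) - 6*u^2 - 48*u*exp(2*u) - 120*u*exp(u) - 16*u - 432*exp(2*u) - 80*exp(u)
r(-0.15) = -126.76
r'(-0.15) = -364.85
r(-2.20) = 3.34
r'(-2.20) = -23.63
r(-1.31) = 0.26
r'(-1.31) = 0.19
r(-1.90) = -0.77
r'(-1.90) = -5.17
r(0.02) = -202.47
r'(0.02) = -534.99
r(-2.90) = 42.77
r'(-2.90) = -95.33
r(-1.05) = -1.76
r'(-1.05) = -18.79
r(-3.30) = 92.11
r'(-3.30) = -153.53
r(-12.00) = 23039.88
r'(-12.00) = -7584.09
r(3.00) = -51469.29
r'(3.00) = -59694.59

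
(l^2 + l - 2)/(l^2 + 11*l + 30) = (l^2 + l - 2)/(l^2 + 11*l + 30)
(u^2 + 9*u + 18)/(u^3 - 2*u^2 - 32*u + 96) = (u + 3)/(u^2 - 8*u + 16)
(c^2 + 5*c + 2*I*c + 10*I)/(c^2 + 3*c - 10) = (c + 2*I)/(c - 2)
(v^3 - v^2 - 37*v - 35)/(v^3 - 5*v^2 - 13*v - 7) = (v + 5)/(v + 1)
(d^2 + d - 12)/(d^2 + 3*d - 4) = (d - 3)/(d - 1)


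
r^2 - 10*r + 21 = (r - 7)*(r - 3)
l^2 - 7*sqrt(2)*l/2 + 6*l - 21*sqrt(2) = (l + 6)*(l - 7*sqrt(2)/2)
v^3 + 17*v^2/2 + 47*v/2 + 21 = (v + 2)*(v + 3)*(v + 7/2)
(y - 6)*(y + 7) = y^2 + y - 42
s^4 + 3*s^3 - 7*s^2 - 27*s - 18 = (s - 3)*(s + 1)*(s + 2)*(s + 3)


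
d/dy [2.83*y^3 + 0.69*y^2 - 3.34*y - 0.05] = 8.49*y^2 + 1.38*y - 3.34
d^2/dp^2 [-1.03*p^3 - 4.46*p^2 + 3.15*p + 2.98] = -6.18*p - 8.92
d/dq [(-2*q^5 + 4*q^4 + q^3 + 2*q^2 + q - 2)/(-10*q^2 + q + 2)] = 2*(30*q^6 - 44*q^5 - 9*q^4 + 17*q^3 + 9*q^2 - 16*q + 2)/(100*q^4 - 20*q^3 - 39*q^2 + 4*q + 4)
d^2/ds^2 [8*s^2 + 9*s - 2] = 16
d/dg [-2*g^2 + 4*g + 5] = 4 - 4*g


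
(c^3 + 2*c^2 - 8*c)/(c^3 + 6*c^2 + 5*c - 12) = c*(c - 2)/(c^2 + 2*c - 3)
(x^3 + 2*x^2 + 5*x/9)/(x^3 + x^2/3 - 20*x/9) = (3*x + 1)/(3*x - 4)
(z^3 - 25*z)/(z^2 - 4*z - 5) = z*(z + 5)/(z + 1)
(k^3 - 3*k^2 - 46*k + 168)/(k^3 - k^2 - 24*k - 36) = (k^2 + 3*k - 28)/(k^2 + 5*k + 6)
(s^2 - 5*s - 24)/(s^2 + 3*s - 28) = (s^2 - 5*s - 24)/(s^2 + 3*s - 28)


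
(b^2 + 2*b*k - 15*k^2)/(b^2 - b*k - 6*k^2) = (b + 5*k)/(b + 2*k)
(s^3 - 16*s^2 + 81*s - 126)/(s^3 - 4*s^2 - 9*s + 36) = (s^2 - 13*s + 42)/(s^2 - s - 12)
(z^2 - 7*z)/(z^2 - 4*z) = (z - 7)/(z - 4)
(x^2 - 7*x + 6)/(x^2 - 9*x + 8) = (x - 6)/(x - 8)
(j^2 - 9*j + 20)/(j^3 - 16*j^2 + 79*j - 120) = (j - 4)/(j^2 - 11*j + 24)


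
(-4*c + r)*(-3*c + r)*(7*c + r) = 84*c^3 - 37*c^2*r + r^3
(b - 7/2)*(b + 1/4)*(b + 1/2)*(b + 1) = b^4 - 7*b^3/4 - 21*b^2/4 - 47*b/16 - 7/16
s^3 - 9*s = s*(s - 3)*(s + 3)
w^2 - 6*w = w*(w - 6)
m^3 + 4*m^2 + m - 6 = (m - 1)*(m + 2)*(m + 3)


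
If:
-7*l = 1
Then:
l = -1/7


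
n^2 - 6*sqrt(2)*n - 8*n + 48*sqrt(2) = (n - 8)*(n - 6*sqrt(2))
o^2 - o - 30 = (o - 6)*(o + 5)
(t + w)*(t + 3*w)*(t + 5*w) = t^3 + 9*t^2*w + 23*t*w^2 + 15*w^3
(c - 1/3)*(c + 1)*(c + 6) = c^3 + 20*c^2/3 + 11*c/3 - 2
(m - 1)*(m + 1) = m^2 - 1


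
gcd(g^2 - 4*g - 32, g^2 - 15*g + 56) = g - 8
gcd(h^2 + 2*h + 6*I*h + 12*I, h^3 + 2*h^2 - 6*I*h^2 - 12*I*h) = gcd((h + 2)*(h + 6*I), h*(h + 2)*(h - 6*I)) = h + 2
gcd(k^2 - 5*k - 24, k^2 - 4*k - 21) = k + 3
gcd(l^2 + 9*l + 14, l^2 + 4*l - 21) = l + 7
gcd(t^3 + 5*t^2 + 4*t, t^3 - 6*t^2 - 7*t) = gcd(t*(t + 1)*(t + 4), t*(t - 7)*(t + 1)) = t^2 + t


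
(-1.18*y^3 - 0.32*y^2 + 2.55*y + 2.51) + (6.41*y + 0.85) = -1.18*y^3 - 0.32*y^2 + 8.96*y + 3.36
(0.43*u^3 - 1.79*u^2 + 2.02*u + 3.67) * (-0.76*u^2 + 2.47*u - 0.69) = -0.3268*u^5 + 2.4225*u^4 - 6.2532*u^3 + 3.4353*u^2 + 7.6711*u - 2.5323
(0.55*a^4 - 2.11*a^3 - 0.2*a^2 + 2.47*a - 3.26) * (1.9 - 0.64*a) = -0.352*a^5 + 2.3954*a^4 - 3.881*a^3 - 1.9608*a^2 + 6.7794*a - 6.194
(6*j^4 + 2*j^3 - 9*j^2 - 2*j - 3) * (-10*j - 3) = -60*j^5 - 38*j^4 + 84*j^3 + 47*j^2 + 36*j + 9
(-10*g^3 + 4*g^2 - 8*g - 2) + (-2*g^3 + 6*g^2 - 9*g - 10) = -12*g^3 + 10*g^2 - 17*g - 12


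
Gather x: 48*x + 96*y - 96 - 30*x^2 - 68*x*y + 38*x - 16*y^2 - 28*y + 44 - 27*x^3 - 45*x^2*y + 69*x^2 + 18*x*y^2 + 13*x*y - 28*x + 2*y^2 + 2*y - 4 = -27*x^3 + x^2*(39 - 45*y) + x*(18*y^2 - 55*y + 58) - 14*y^2 + 70*y - 56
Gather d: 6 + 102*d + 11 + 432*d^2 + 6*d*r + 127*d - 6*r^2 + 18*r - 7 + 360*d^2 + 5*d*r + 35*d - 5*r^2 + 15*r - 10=792*d^2 + d*(11*r + 264) - 11*r^2 + 33*r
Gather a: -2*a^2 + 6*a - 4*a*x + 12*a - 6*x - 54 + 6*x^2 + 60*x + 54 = -2*a^2 + a*(18 - 4*x) + 6*x^2 + 54*x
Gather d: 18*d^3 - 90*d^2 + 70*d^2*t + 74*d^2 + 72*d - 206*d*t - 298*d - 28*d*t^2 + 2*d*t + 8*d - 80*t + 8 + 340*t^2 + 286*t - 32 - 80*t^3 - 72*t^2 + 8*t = 18*d^3 + d^2*(70*t - 16) + d*(-28*t^2 - 204*t - 218) - 80*t^3 + 268*t^2 + 214*t - 24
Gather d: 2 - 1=1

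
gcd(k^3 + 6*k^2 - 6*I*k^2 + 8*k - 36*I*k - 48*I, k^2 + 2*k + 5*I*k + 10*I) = k + 2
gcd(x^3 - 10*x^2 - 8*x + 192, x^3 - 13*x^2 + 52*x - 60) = x - 6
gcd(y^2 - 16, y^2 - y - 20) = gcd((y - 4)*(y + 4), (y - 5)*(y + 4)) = y + 4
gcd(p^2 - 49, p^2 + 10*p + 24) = 1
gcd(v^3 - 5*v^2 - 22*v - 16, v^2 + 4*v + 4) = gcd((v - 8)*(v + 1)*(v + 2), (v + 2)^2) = v + 2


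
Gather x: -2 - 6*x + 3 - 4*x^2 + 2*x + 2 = -4*x^2 - 4*x + 3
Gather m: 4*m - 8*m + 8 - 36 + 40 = 12 - 4*m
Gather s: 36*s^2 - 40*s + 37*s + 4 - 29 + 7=36*s^2 - 3*s - 18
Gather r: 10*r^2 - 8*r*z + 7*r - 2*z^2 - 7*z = 10*r^2 + r*(7 - 8*z) - 2*z^2 - 7*z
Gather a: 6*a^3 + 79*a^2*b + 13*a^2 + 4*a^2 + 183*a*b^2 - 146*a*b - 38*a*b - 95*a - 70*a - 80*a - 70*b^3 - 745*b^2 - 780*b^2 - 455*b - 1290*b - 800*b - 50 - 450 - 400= 6*a^3 + a^2*(79*b + 17) + a*(183*b^2 - 184*b - 245) - 70*b^3 - 1525*b^2 - 2545*b - 900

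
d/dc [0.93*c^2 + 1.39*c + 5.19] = 1.86*c + 1.39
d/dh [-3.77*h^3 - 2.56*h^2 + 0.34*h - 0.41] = -11.31*h^2 - 5.12*h + 0.34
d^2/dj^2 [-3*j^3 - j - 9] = -18*j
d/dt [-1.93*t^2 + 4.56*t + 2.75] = 4.56 - 3.86*t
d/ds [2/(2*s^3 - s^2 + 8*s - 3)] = 4*(-3*s^2 + s - 4)/(2*s^3 - s^2 + 8*s - 3)^2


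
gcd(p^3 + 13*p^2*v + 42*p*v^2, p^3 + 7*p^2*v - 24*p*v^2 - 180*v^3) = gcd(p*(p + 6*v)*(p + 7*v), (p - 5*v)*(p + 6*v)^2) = p + 6*v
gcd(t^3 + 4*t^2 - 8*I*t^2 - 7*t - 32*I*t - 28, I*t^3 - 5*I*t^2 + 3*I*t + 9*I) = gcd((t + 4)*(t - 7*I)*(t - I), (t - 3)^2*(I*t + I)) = 1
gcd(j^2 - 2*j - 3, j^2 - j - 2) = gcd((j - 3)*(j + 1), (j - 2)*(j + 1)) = j + 1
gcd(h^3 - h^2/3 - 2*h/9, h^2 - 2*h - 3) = 1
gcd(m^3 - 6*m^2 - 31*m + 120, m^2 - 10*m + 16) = m - 8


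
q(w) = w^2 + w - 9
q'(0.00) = 1.00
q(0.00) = -9.00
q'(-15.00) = -29.00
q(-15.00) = 201.00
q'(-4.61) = -8.22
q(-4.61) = 7.64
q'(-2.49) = -3.98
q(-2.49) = -5.29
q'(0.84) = 2.68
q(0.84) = -7.45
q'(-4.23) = -7.46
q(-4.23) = 4.66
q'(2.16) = 5.32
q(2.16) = -2.17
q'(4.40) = 9.80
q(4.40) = 14.76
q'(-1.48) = -1.96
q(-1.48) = -8.29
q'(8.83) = 18.66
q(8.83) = 77.80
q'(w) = 2*w + 1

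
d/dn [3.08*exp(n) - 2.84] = 3.08*exp(n)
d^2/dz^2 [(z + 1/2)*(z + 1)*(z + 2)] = 6*z + 7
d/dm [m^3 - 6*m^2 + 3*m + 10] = 3*m^2 - 12*m + 3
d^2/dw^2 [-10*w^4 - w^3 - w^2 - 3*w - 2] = -120*w^2 - 6*w - 2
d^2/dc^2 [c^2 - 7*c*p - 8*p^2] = 2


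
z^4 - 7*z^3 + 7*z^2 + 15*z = z*(z - 5)*(z - 3)*(z + 1)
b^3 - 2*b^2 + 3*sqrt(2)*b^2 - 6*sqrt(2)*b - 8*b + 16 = (b - 2)*(b - sqrt(2))*(b + 4*sqrt(2))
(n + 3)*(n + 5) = n^2 + 8*n + 15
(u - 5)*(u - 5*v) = u^2 - 5*u*v - 5*u + 25*v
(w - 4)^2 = w^2 - 8*w + 16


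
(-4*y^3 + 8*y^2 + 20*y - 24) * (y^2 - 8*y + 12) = -4*y^5 + 40*y^4 - 92*y^3 - 88*y^2 + 432*y - 288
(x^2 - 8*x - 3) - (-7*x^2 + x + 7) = 8*x^2 - 9*x - 10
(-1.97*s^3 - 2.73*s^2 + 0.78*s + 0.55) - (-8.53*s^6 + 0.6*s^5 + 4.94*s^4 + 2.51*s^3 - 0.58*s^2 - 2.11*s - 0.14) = 8.53*s^6 - 0.6*s^5 - 4.94*s^4 - 4.48*s^3 - 2.15*s^2 + 2.89*s + 0.69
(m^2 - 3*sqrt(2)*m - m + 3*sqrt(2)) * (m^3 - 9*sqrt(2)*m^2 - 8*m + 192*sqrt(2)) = m^5 - 12*sqrt(2)*m^4 - m^4 + 12*sqrt(2)*m^3 + 46*m^3 - 46*m^2 + 216*sqrt(2)*m^2 - 1152*m - 216*sqrt(2)*m + 1152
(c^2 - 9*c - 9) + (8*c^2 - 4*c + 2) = 9*c^2 - 13*c - 7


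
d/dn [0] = 0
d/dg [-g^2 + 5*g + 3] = 5 - 2*g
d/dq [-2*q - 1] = -2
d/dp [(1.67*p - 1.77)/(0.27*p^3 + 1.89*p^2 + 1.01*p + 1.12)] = (-0.9018*p^3 - 1.7226*p^2 + 6.6906*p + 3.6581)/(0.0729*p^6 + 1.0206*p^5 + 4.1175*p^4 + 4.4226*p^3 + 5.2537*p^2 + 2.2624*p + 1.2544)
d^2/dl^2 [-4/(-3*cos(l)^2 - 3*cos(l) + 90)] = (-16*sin(l)^4/3 + 164*sin(l)^2 - 35*cos(l) - cos(3*l) - 76)/((cos(l) - 5)^3*(cos(l) + 6)^3)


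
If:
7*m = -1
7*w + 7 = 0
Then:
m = -1/7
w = -1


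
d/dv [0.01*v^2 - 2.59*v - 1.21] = 0.02*v - 2.59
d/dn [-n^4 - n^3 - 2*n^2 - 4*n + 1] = -4*n^3 - 3*n^2 - 4*n - 4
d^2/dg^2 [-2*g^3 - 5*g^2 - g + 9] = -12*g - 10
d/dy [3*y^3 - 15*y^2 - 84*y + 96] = 9*y^2 - 30*y - 84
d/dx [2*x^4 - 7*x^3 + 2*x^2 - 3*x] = 8*x^3 - 21*x^2 + 4*x - 3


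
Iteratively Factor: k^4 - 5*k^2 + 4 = (k + 1)*(k^3 - k^2 - 4*k + 4) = (k + 1)*(k + 2)*(k^2 - 3*k + 2) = (k - 2)*(k + 1)*(k + 2)*(k - 1)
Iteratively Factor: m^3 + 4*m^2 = (m)*(m^2 + 4*m) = m^2*(m + 4)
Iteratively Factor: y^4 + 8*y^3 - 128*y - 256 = (y + 4)*(y^3 + 4*y^2 - 16*y - 64) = (y - 4)*(y + 4)*(y^2 + 8*y + 16) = (y - 4)*(y + 4)^2*(y + 4)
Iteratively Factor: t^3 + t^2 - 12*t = (t + 4)*(t^2 - 3*t) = t*(t + 4)*(t - 3)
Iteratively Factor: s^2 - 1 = (s - 1)*(s + 1)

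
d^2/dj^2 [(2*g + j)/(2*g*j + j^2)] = 2/j^3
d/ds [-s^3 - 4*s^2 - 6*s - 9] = -3*s^2 - 8*s - 6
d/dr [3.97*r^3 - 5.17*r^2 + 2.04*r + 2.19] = 11.91*r^2 - 10.34*r + 2.04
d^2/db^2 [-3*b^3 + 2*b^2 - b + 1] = 4 - 18*b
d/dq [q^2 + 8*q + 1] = 2*q + 8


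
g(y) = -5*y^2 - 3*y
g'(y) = -10*y - 3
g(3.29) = -63.99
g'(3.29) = -35.90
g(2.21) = -31.05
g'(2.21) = -25.10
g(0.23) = -0.95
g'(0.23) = -5.30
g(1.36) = -13.33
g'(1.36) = -16.60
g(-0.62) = -0.06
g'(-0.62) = 3.20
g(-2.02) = -14.34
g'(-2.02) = 17.20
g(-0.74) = -0.52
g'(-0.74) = 4.40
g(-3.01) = -36.27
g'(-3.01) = 27.10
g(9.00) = -432.00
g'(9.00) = -93.00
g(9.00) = -432.00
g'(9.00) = -93.00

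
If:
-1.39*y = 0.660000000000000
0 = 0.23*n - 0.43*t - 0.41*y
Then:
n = 1.8695652173913*t - 0.846418517360025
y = -0.47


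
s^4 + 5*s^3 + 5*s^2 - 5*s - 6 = (s - 1)*(s + 1)*(s + 2)*(s + 3)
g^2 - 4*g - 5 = (g - 5)*(g + 1)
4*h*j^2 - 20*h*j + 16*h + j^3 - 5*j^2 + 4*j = (4*h + j)*(j - 4)*(j - 1)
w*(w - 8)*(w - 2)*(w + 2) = w^4 - 8*w^3 - 4*w^2 + 32*w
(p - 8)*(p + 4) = p^2 - 4*p - 32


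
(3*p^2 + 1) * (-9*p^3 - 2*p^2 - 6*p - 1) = -27*p^5 - 6*p^4 - 27*p^3 - 5*p^2 - 6*p - 1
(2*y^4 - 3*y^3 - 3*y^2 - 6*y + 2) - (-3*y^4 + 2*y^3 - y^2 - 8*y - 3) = 5*y^4 - 5*y^3 - 2*y^2 + 2*y + 5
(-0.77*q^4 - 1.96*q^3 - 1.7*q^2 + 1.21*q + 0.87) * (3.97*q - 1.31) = -3.0569*q^5 - 6.7725*q^4 - 4.1814*q^3 + 7.0307*q^2 + 1.8688*q - 1.1397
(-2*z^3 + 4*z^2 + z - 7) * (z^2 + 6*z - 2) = -2*z^5 - 8*z^4 + 29*z^3 - 9*z^2 - 44*z + 14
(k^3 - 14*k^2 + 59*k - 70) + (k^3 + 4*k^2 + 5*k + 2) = 2*k^3 - 10*k^2 + 64*k - 68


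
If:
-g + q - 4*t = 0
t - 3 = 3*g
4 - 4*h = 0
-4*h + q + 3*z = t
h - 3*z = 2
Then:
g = -2/5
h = 1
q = 34/5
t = 9/5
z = -1/3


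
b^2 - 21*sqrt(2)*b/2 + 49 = (b - 7*sqrt(2))*(b - 7*sqrt(2)/2)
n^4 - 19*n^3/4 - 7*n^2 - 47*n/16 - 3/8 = (n - 6)*(n + 1/4)*(n + 1/2)^2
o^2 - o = o*(o - 1)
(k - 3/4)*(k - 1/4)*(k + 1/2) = k^3 - k^2/2 - 5*k/16 + 3/32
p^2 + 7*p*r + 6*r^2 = (p + r)*(p + 6*r)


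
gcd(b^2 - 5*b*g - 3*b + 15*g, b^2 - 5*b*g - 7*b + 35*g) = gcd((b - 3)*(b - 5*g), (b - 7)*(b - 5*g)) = b - 5*g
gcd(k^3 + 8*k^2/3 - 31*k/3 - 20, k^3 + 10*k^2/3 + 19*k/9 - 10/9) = k + 5/3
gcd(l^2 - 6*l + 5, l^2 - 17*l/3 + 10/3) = l - 5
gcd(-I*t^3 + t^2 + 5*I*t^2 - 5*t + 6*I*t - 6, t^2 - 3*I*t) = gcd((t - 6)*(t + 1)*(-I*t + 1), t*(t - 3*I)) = 1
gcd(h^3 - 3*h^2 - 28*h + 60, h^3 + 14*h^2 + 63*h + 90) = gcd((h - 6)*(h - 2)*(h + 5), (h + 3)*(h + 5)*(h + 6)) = h + 5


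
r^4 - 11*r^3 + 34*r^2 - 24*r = r*(r - 6)*(r - 4)*(r - 1)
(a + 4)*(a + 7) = a^2 + 11*a + 28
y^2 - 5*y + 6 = (y - 3)*(y - 2)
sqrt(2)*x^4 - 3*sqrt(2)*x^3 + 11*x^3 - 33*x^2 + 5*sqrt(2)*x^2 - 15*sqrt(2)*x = x*(x - 3)*(x + 5*sqrt(2))*(sqrt(2)*x + 1)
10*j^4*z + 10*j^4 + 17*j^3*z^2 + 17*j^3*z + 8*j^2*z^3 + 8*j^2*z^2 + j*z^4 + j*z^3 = (j + z)*(2*j + z)*(5*j + z)*(j*z + j)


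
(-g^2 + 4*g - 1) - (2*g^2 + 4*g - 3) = 2 - 3*g^2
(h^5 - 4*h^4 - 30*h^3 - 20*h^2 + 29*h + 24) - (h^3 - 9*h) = h^5 - 4*h^4 - 31*h^3 - 20*h^2 + 38*h + 24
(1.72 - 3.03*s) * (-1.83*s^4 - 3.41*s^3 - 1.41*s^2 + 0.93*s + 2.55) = 5.5449*s^5 + 7.1847*s^4 - 1.5929*s^3 - 5.2431*s^2 - 6.1269*s + 4.386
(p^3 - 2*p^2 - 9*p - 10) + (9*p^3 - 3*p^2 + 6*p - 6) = 10*p^3 - 5*p^2 - 3*p - 16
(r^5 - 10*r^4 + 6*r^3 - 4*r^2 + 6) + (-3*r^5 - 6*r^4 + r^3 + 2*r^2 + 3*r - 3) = -2*r^5 - 16*r^4 + 7*r^3 - 2*r^2 + 3*r + 3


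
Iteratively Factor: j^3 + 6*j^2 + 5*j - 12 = (j - 1)*(j^2 + 7*j + 12) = (j - 1)*(j + 3)*(j + 4)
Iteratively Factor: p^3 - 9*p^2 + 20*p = (p - 5)*(p^2 - 4*p) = (p - 5)*(p - 4)*(p)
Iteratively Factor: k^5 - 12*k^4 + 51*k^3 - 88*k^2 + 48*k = (k - 4)*(k^4 - 8*k^3 + 19*k^2 - 12*k) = (k - 4)*(k - 3)*(k^3 - 5*k^2 + 4*k) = k*(k - 4)*(k - 3)*(k^2 - 5*k + 4) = k*(k - 4)^2*(k - 3)*(k - 1)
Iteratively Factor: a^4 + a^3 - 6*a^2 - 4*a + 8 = (a - 1)*(a^3 + 2*a^2 - 4*a - 8) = (a - 2)*(a - 1)*(a^2 + 4*a + 4) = (a - 2)*(a - 1)*(a + 2)*(a + 2)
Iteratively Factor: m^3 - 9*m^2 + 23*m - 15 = (m - 1)*(m^2 - 8*m + 15) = (m - 5)*(m - 1)*(m - 3)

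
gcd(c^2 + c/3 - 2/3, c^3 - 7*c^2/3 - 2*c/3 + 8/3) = c + 1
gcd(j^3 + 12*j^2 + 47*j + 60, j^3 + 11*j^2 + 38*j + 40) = j^2 + 9*j + 20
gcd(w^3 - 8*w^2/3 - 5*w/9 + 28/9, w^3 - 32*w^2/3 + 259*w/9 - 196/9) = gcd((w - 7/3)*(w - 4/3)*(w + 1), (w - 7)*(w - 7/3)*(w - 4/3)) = w^2 - 11*w/3 + 28/9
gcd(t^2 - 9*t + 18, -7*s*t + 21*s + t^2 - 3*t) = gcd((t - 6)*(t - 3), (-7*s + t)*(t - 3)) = t - 3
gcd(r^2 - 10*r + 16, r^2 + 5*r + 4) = 1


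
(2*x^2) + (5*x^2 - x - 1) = 7*x^2 - x - 1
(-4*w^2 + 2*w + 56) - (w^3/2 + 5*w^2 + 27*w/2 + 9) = -w^3/2 - 9*w^2 - 23*w/2 + 47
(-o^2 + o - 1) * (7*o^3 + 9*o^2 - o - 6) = -7*o^5 - 2*o^4 + 3*o^3 - 4*o^2 - 5*o + 6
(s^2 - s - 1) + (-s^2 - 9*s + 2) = 1 - 10*s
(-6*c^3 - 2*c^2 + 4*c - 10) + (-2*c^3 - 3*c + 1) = -8*c^3 - 2*c^2 + c - 9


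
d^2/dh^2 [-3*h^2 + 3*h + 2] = -6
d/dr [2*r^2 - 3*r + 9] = 4*r - 3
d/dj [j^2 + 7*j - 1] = 2*j + 7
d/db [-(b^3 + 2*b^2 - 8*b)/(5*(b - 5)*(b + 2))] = (-b^4 + 6*b^3 + 28*b^2 + 40*b - 80)/(5*(b^4 - 6*b^3 - 11*b^2 + 60*b + 100))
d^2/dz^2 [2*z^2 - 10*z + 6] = 4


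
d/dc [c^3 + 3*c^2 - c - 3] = 3*c^2 + 6*c - 1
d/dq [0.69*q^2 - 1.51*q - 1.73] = 1.38*q - 1.51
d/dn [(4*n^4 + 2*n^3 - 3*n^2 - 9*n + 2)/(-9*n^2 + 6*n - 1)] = (-24*n^4 + 10*n^3 + 6*n^2 - 33*n + 3)/(27*n^3 - 27*n^2 + 9*n - 1)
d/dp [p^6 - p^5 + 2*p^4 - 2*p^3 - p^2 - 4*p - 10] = 6*p^5 - 5*p^4 + 8*p^3 - 6*p^2 - 2*p - 4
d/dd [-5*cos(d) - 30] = 5*sin(d)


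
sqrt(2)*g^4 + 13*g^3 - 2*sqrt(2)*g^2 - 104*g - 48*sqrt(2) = (g - 2*sqrt(2))*(g + 2*sqrt(2))*(g + 6*sqrt(2))*(sqrt(2)*g + 1)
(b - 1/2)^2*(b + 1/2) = b^3 - b^2/2 - b/4 + 1/8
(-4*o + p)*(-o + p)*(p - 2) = 4*o^2*p - 8*o^2 - 5*o*p^2 + 10*o*p + p^3 - 2*p^2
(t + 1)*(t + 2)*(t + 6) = t^3 + 9*t^2 + 20*t + 12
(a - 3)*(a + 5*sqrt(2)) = a^2 - 3*a + 5*sqrt(2)*a - 15*sqrt(2)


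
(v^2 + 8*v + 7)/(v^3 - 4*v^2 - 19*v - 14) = (v + 7)/(v^2 - 5*v - 14)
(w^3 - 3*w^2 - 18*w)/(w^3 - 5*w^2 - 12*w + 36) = w/(w - 2)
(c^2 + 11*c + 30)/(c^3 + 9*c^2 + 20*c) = (c + 6)/(c*(c + 4))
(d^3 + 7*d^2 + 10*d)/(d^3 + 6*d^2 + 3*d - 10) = d/(d - 1)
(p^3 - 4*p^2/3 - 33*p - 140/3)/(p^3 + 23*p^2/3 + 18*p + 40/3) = (p - 7)/(p + 2)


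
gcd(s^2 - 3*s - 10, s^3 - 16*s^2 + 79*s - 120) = s - 5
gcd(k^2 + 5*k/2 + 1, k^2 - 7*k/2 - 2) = k + 1/2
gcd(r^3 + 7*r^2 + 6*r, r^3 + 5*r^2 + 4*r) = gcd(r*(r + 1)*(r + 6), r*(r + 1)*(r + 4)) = r^2 + r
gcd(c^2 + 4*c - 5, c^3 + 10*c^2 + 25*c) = c + 5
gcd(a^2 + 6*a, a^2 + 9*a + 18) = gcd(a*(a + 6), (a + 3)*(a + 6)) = a + 6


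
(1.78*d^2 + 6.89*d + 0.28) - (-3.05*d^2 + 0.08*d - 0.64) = 4.83*d^2 + 6.81*d + 0.92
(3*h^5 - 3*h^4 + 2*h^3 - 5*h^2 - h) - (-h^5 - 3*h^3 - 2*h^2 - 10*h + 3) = 4*h^5 - 3*h^4 + 5*h^3 - 3*h^2 + 9*h - 3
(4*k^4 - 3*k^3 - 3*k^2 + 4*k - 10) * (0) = 0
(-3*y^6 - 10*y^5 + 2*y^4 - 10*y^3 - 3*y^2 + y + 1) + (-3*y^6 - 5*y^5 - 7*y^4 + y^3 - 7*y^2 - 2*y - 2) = -6*y^6 - 15*y^5 - 5*y^4 - 9*y^3 - 10*y^2 - y - 1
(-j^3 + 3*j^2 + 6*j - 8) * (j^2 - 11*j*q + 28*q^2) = -j^5 + 11*j^4*q + 3*j^4 - 28*j^3*q^2 - 33*j^3*q + 6*j^3 + 84*j^2*q^2 - 66*j^2*q - 8*j^2 + 168*j*q^2 + 88*j*q - 224*q^2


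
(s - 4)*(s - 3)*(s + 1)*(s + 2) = s^4 - 4*s^3 - 7*s^2 + 22*s + 24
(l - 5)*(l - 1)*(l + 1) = l^3 - 5*l^2 - l + 5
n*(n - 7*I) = n^2 - 7*I*n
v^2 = v^2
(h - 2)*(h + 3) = h^2 + h - 6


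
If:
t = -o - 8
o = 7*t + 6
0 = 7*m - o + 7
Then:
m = -53/28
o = -25/4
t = -7/4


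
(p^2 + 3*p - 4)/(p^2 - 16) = (p - 1)/(p - 4)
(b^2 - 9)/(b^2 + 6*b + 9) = (b - 3)/(b + 3)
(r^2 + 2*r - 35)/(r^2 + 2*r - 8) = (r^2 + 2*r - 35)/(r^2 + 2*r - 8)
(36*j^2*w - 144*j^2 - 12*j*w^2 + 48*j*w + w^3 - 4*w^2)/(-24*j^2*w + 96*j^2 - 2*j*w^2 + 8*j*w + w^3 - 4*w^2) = (-6*j + w)/(4*j + w)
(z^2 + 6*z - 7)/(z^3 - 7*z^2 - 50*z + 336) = (z - 1)/(z^2 - 14*z + 48)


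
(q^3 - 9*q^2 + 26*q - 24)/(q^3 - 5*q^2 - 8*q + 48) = (q^2 - 5*q + 6)/(q^2 - q - 12)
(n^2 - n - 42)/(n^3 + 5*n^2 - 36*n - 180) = (n - 7)/(n^2 - n - 30)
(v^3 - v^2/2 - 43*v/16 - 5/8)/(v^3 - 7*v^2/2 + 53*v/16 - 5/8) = (16*v^2 + 24*v + 5)/(16*v^2 - 24*v + 5)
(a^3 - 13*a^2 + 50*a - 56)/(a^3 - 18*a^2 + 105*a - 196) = (a - 2)/(a - 7)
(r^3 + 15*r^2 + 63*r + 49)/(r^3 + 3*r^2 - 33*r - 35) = (r + 7)/(r - 5)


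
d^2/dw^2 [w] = 0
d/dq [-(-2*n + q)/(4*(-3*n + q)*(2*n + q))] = ((-2*n + q)*(2*n + q) + (2*n - q)*(3*n - q) + (2*n + q)*(3*n - q))/(4*(2*n + q)^2*(3*n - q)^2)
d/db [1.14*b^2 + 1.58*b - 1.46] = 2.28*b + 1.58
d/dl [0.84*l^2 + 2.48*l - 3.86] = 1.68*l + 2.48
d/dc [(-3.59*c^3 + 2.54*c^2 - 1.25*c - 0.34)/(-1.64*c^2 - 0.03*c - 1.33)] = (5.8876*c^4 + 0.215400000000001*c^3 + 12.1979*c^2 - 7.8716*c + 1.6523)/(2.6896*c^4 + 0.0984*c^3 + 4.3633*c^2 + 0.0798*c + 1.7689)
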